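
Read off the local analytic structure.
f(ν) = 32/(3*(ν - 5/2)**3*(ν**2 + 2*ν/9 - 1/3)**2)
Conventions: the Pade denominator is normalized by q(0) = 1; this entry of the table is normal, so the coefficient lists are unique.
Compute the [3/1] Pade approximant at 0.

The Pade approximant has numerator coefficients [-768/125, 487776/252125, -311109824/18909375, 7446850496/283640625]; denominator coefficients [1, -689383/242040].

Taylor coefficients needed (expand at 0): a_0 = -768/125, a_1 = -9728/625, a_2 = -189952/3125, a_3 = -4130816/28125, a_4 = -176482048/421875.
Write the denominator as Q(ν) = 1 + q1*ν. Requiring Q*f - P = O(ν^5) with deg P <= 3 kills the coefficients of ν^4..ν^4 in Q*f:
  ν^4: a_4 + q1*a_3 = 0, i.e. -176482048/421875 + (-4130816/28125)*q1 = 0.
Solving this linear system: q1 = -689383/242040.
The numerator is Q*f truncated at degree 3: P0 = a_0 = -768/125; P1 = a_1 + q1*a_0 = 487776/252125; P2 = a_2 + q1*a_1 = -311109824/18909375; P3 = a_3 + q1*a_2 = 7446850496/283640625.


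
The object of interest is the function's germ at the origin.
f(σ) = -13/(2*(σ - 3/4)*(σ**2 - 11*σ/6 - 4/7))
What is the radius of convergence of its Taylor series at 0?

Denominator factor (σ**2 - 11*σ/6 - 4/7): discriminant 1423/252, real irrational roots 11/12 + (1/84)*sqrt(9961) and 11/12 - (1/84)*sqrt(9961); poles of order 1, moduli 11/12 + (1/84)*sqrt(9961) and -11/12 + (1/84)*sqrt(9961).
Denominator factor (σ - 3/4): pole of order 1 at 3/4, modulus 3/4.
The radius of convergence is the smallest modulus among the singular points: -11/12 + (1/84)*sqrt(9961).

The radius of convergence is -11/12 + (1/84)*sqrt(9961).


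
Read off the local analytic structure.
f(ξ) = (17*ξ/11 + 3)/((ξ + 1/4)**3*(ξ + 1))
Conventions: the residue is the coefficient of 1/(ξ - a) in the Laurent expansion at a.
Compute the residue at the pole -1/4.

At the order-3 pole -1/4 set g(ξ) = (ξ - (-1/4))^3*f(ξ) = (17*ξ/11 + 3)/(ξ + 1).
Order-3 pole: residue = g''(a)/2; g''(-1/4) = 2048/297, so the residue is 1024/297.

The residue is 1024/297.


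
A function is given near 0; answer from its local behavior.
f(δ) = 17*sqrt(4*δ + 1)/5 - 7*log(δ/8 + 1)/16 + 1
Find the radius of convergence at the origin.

The radius of convergence is 1/4.

Branch term (-7/16)*log(1 - δ/(-8)): its argument vanishes at δ = -8, a logarithmic branch point, modulus 8.
Branch term (17/5)*sqrt(1 - δ/(-1/4)): its argument vanishes at δ = -1/4, a square-root branch point, modulus 1/4.
The radius of convergence is the smallest modulus among the singular points: 1/4.


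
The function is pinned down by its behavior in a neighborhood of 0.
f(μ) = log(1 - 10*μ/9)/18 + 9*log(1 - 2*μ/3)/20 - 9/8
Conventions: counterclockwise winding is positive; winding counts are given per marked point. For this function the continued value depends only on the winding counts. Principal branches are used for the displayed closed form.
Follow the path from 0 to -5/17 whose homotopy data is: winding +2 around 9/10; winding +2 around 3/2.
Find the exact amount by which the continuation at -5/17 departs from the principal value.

Continued minus principal equals (91/45)*pi*i.

The rational part is single-valued and drops out of the difference; each branch term changes only by its own monodromy.
(9/20)*log(1 - μ/(3/2)): each positive loop around 3/2 adds 2*pi*i to the log, so winding +2 contributes (9/20)*(2)*2*pi*i = (9/5)*pi*i.
(1/18)*log(1 - μ/(9/10)): each positive loop around 9/10 adds 2*pi*i to the log, so winding +2 contributes (1/18)*(2)*2*pi*i = (2/9)*pi*i.
Summing the contributions at μ = -5/17 gives (91/45)*pi*i.


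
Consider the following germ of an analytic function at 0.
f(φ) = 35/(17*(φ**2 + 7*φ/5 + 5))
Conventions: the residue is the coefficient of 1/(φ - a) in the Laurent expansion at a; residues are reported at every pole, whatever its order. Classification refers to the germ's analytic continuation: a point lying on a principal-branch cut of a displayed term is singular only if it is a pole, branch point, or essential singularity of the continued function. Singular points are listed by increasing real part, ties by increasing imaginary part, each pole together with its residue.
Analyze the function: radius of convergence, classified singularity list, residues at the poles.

Denominator factor (φ**2 + 7*φ/5 + 5): discriminant -451/25, complex-conjugate roots (-7/10) + ((1/10)*sqrt(451))*i and (-7/10) - ((1/10)*sqrt(451))*i; poles of order 1, moduli sqrt(5) and sqrt(5).
The radius of convergence is the smallest modulus among the singular points: sqrt(5).
The factor φ**2 + 7*φ/5 + 5 splits as (φ - a)(φ - a') with a = (-7/10) - ((1/10)*sqrt(451))*i, a' = (-7/10) + ((1/10)*sqrt(451))*i. At the order-1 pole a set g(φ) = (φ - a)*f(φ) = [35/17] / (φ - a').
Simple pole: residue = g(a) at a = (-7/10) - ((1/10)*sqrt(451))*i, which is ((175/7667)*sqrt(451))*i.
The factor φ**2 + 7*φ/5 + 5 splits as (φ - a)(φ - a') with a = (-7/10) + ((1/10)*sqrt(451))*i, a' = (-7/10) - ((1/10)*sqrt(451))*i. At the order-1 pole a set g(φ) = (φ - a)*f(φ) = [35/17] / (φ - a').
Simple pole: residue = g(a) at a = (-7/10) + ((1/10)*sqrt(451))*i, which is -((175/7667)*sqrt(451))*i.
List the singular points by increasing real part (a conjugate pair: the negative imaginary part first).

Radius of convergence at 0: sqrt(5).
At (-7/10) - ((1/10)*sqrt(451))*i: a pole of order 1; residue ((175/7667)*sqrt(451))*i.
At (-7/10) + ((1/10)*sqrt(451))*i: a pole of order 1; residue -((175/7667)*sqrt(451))*i.


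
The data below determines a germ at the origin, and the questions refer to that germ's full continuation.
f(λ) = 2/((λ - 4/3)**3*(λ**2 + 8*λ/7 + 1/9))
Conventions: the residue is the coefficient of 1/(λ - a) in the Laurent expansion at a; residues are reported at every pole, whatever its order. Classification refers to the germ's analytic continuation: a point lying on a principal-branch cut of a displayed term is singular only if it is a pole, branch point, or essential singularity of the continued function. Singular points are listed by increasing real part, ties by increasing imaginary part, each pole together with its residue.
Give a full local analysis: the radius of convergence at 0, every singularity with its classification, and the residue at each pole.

Radius of convergence at 0: 4/7 - (1/21)*sqrt(95).
At -4/7 - (1/21)*sqrt(95): a pole of order 1; residue -555093/1987675 + (1710072/37765825)*sqrt(95).
At -4/7 + (1/21)*sqrt(95): a pole of order 1; residue -555093/1987675 - (1710072/37765825)*sqrt(95).
At 4/3: a pole of order 3; residue 1110186/1987675.


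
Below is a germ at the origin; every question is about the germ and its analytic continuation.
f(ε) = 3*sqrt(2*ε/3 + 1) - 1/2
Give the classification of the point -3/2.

The term (3)*sqrt(1 - ε/(-3/2)) has argument 1 - -3/2/(-3/2) = 0 at -3/2: a square-root (algebraic, two-sheeted) branch point; the remaining terms are analytic or single-valued there.

The point is an algebraic (square-root) branch point.


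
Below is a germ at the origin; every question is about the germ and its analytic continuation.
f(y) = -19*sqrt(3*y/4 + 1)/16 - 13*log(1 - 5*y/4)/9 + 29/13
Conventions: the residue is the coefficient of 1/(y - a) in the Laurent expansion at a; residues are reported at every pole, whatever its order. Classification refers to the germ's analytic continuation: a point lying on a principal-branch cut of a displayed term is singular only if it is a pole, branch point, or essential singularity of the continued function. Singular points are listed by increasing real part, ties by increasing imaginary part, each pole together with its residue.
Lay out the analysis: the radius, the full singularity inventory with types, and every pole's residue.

Radius of convergence at 0: 4/5.
At -4/3: an algebraic (square-root) branch point.
At 4/5: a logarithmic branch point.

Branch term (-13/9)*log(1 - y/(4/5)): its argument vanishes at y = 4/5, a logarithmic branch point, modulus 4/5.
Branch term (-19/16)*sqrt(1 - y/(-4/3)): its argument vanishes at y = -4/3, a square-root branch point, modulus 4/3.
The radius of convergence is the smallest modulus among the singular points: 4/5.
List the singular points by increasing real part (a conjugate pair: the negative imaginary part first).


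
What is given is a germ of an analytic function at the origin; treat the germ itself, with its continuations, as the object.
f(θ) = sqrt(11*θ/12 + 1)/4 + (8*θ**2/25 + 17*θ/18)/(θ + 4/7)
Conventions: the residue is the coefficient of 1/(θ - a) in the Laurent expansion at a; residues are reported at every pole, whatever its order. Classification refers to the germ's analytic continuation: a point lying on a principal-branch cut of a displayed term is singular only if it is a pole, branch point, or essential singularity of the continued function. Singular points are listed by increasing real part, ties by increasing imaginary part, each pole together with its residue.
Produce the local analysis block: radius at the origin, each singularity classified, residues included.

Radius of convergence at 0: 4/7.
At -12/11: an algebraic (square-root) branch point.
At -4/7: a pole of order 1; residue -4798/11025.

Denominator factor (θ + 4/7): pole of order 1 at -4/7, modulus 4/7.
Branch term (1/4)*sqrt(1 - θ/(-12/11)): its argument vanishes at θ = -12/11, a square-root branch point, modulus 12/11.
The radius of convergence is the smallest modulus among the singular points: 4/7.
The branch term is analytic at -4/7 and contributes nothing to the residue; only the rational part matters.
At the order-1 pole -4/7 set g(θ) = (θ - (-4/7))*(rational part) = 8*θ**2/25 + 17*θ/18.
Simple pole: residue = g(a) at a = -4/7, which is -4798/11025.
List the singular points by increasing real part (a conjugate pair: the negative imaginary part first).


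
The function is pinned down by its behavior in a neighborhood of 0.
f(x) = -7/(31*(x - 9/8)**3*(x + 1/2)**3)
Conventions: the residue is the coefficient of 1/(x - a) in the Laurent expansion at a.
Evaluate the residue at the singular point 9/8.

At the order-3 pole 9/8 set g(x) = (x - (9/8))^3*f(x) = -7/(31*(x + 1/2)**3).
Order-3 pole: residue = g''(a)/2; g''(9/8) = -2752512/11510083, so the residue is -1376256/11510083.

The residue is -1376256/11510083.


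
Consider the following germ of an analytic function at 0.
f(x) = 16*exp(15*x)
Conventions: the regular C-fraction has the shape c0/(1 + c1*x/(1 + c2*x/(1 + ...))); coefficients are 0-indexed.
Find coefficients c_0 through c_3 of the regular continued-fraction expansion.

The regular C-fraction coefficients are [16, -15, 15/2, -5/2].

Taylor coefficients (expand at 0): a_0 = 16, a_1 = 240, a_2 = 1800, a_3 = 9000.
c0 = a_0 = 16. Peel one level at a time: if S = 1 + c*x/S' with S'(0) = 1, then c is the x-coefficient of S and S' = c*x/(S - 1).
S_1 = c0/f = 1 + (-15)*x + (225/2)*x^2 + ...; c1 = -15.
S_2 = c1*x/(S_1 - 1) = 1 + (15/2)*x + (75/4)*x^2 + ...; c2 = 15/2.
S_3 = c2*x/(S_2 - 1) = 1 + (-5/2)*x + ...; c3 = -5/2.


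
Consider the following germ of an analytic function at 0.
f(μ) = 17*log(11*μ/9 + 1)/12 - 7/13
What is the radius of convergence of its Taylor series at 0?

Branch term (17/12)*log(1 - μ/(-9/11)): its argument vanishes at μ = -9/11, a logarithmic branch point, modulus 9/11.
The radius of convergence is the smallest modulus among the singular points: 9/11.

The radius of convergence is 9/11.


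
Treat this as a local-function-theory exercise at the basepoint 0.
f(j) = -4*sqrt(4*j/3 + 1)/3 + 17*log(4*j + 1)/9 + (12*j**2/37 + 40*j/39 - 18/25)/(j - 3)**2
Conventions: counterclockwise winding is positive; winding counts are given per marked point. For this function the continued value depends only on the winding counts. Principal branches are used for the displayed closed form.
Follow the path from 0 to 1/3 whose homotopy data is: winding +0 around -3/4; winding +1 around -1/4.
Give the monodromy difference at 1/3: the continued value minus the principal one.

Continued minus principal equals (34/9)*pi*i.

The rational part is single-valued and drops out of the difference; each branch term changes only by its own monodromy.
(-4/3)*sqrt(1 - j/(-3/4)): winding +0 is even, the square root returns to the same sheet, contribution 0.
(17/9)*log(1 - j/(-1/4)): each positive loop around -1/4 adds 2*pi*i to the log, so winding +1 contributes (17/9)*(1)*2*pi*i = (34/9)*pi*i.
Summing the contributions at j = 1/3 gives (34/9)*pi*i.


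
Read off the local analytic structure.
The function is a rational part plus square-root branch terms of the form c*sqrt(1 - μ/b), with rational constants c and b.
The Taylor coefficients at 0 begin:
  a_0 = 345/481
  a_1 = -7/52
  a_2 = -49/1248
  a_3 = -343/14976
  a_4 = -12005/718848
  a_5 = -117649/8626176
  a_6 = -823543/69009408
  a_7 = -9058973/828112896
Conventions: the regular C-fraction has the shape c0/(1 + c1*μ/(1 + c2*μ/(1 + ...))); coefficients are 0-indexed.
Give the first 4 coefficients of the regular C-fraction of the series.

Taylor coefficients (read off): a_0 = 345/481, a_1 = -7/52, a_2 = -49/1248, a_3 = -343/14976.
c0 = a_0 = 345/481. Peel one level at a time: if S = 1 + c*μ/S' with S'(0) = 1, then c is the μ-coefficient of S and S' = c*μ/(S - 1).
S_1 = c0/f = 1 + (259/1380)*μ + (38073/423200)*μ^2 + ...; c1 = 259/1380.
S_2 = c1*μ/(S_1 - 1) = 1 + (-441/920)*μ + (-49/576)*μ^2 + ...; c2 = -441/920.
S_3 = c2*μ/(S_2 - 1) = 1 + (-115/648)*μ + ...; c3 = -115/648.

The regular C-fraction coefficients are [345/481, 259/1380, -441/920, -115/648].


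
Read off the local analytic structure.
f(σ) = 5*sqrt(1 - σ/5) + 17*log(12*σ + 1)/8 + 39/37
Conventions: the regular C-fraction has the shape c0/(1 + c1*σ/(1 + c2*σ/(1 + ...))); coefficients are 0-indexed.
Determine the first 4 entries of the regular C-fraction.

The regular C-fraction coefficients are [224/37, -925/224, 287013/28000, 80452813/71753250].

Taylor coefficients (expand at 0): a_0 = 224/37, a_1 = 25, a_2 = -6121/40, a_3 = 489599/400.
c0 = a_0 = 224/37. Peel one level at a time: if S = 1 + c*σ/S' with S'(0) = 1, then c is the σ-coefficient of S and S' = c*σ/(S - 1).
S_1 = c0/f = 1 + (-925/224)*σ + (10619481/250880)*σ^2 + ...; c1 = -925/224.
S_2 = c1*σ/(S_1 - 1) = 1 + (287013/28000)*σ + (-11493259/1000000)*σ^2 + ...; c2 = 287013/28000.
S_3 = c2*σ/(S_2 - 1) = 1 + (80452813/71753250)*σ + ...; c3 = 80452813/71753250.


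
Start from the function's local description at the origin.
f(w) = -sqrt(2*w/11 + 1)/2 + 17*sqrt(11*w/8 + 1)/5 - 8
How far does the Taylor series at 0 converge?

The radius of convergence is 8/11.

Branch term (-1/2)*sqrt(1 - w/(-11/2)): its argument vanishes at w = -11/2, a square-root branch point, modulus 11/2.
Branch term (17/5)*sqrt(1 - w/(-8/11)): its argument vanishes at w = -8/11, a square-root branch point, modulus 8/11.
The radius of convergence is the smallest modulus among the singular points: 8/11.


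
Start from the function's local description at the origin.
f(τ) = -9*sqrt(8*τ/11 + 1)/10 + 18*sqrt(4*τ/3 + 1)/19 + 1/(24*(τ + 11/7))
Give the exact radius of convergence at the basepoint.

The radius of convergence is 3/4.

Denominator factor (τ + 11/7): pole of order 1 at -11/7, modulus 11/7.
Branch term (-9/10)*sqrt(1 - τ/(-11/8)): its argument vanishes at τ = -11/8, a square-root branch point, modulus 11/8.
Branch term (18/19)*sqrt(1 - τ/(-3/4)): its argument vanishes at τ = -3/4, a square-root branch point, modulus 3/4.
The radius of convergence is the smallest modulus among the singular points: 3/4.


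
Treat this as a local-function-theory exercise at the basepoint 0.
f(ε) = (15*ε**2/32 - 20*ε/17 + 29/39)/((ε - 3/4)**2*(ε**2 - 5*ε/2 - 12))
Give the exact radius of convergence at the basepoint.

The radius of convergence is 3/4.

Denominator factor (ε - 3/4)^2: pole of order 2 at 3/4, modulus 3/4.
Denominator factor (ε**2 - 5*ε/2 - 12): discriminant 217/4, real irrational roots 5/4 + (1/4)*sqrt(217) and 5/4 - (1/4)*sqrt(217); poles of order 1, moduli 5/4 + (1/4)*sqrt(217) and -5/4 + (1/4)*sqrt(217).
The radius of convergence is the smallest modulus among the singular points: 3/4.


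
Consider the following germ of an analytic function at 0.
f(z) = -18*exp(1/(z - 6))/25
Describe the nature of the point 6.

The point is an essential singularity.

The exponent 1/(z - (6)) has a pole at 6, so exp(1/(z - (6))) takes every nonzero value near it: an essential singularity (not a pole of any order).


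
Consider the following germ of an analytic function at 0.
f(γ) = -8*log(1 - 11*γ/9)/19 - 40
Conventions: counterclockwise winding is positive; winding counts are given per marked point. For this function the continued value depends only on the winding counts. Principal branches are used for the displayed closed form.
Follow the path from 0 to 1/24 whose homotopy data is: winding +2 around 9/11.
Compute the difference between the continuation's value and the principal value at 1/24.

Continued minus principal equals -(32/19)*pi*i.

The rational part is single-valued and drops out of the difference; each branch term changes only by its own monodromy.
(-8/19)*log(1 - γ/(9/11)): each positive loop around 9/11 adds 2*pi*i to the log, so winding +2 contributes (-8/19)*(2)*2*pi*i = -(32/19)*pi*i.
Summing the contributions at γ = 1/24 gives -(32/19)*pi*i.


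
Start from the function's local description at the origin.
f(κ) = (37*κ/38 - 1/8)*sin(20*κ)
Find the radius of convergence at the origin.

The radius of convergence is infinite.

The factor sin(20*κ) is entire and contributes no finite singular point.
The polynomial part has no poles.
No finite singular points: the Taylor series at 0 converges everywhere.


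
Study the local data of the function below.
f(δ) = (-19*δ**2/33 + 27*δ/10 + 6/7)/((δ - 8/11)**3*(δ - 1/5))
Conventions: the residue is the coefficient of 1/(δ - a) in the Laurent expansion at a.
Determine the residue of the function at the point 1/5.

At the order-1 pole 1/5 set g(δ) = (δ - (1/5))*f(δ) = (-19*δ**2/33 + 27*δ/10 + 6/7)/(δ - 8/11)**3.
Simple pole: residue = g(a) at a = 1/5, which is -9601955/1024338.

The residue is -9601955/1024338.


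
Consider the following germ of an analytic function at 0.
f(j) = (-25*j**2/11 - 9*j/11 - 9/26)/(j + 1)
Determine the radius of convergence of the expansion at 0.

The radius of convergence is 1.

Denominator factor (j + 1): pole of order 1 at -1, modulus 1.
The radius of convergence is the smallest modulus among the singular points: 1.


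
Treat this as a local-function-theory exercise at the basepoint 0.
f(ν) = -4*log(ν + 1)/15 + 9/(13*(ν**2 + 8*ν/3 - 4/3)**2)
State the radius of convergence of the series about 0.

The radius of convergence is -4/3 + (2/3)*sqrt(7).

Denominator factor (ν**2 + 8*ν/3 - 4/3)^2: discriminant 112/9, real irrational roots -4/3 + (2/3)*sqrt(7) and -4/3 - (2/3)*sqrt(7); poles of order 2, moduli -4/3 + (2/3)*sqrt(7) and 4/3 + (2/3)*sqrt(7).
Branch term (-4/15)*log(1 - ν/(-1)): its argument vanishes at ν = -1, a logarithmic branch point, modulus 1.
The radius of convergence is the smallest modulus among the singular points: -4/3 + (2/3)*sqrt(7).


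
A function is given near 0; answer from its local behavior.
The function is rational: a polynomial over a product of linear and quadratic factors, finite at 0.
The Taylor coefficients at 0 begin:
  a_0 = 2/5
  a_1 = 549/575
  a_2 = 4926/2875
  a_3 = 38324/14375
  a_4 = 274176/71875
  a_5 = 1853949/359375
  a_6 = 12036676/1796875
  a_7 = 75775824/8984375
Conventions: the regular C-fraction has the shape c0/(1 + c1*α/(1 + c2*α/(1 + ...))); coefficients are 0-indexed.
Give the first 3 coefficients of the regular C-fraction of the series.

Taylor coefficients (read off): a_0 = 2/5, a_1 = 549/575, a_2 = 4926/2875.
c0 = a_0 = 2/5. Peel one level at a time: if S = 1 + c*α/S' with S'(0) = 1, then c is the α-coefficient of S and S' = c*α/(S - 1).
S_1 = c0/f = 1 + (-549/230)*α + (14961/10580)*α^2 + ...; c1 = -549/230.
S_2 = c1*α/(S_1 - 1) = 1 + (4987/8418)*α + ...; c2 = 4987/8418.

The regular C-fraction coefficients are [2/5, -549/230, 4987/8418].


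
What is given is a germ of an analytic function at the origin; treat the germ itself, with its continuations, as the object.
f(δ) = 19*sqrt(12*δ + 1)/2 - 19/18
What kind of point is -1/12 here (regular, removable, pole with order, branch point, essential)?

The term (19/2)*sqrt(1 - δ/(-1/12)) has argument 1 - -1/12/(-1/12) = 0 at -1/12: a square-root (algebraic, two-sheeted) branch point; the remaining terms are analytic or single-valued there.

The point is an algebraic (square-root) branch point.


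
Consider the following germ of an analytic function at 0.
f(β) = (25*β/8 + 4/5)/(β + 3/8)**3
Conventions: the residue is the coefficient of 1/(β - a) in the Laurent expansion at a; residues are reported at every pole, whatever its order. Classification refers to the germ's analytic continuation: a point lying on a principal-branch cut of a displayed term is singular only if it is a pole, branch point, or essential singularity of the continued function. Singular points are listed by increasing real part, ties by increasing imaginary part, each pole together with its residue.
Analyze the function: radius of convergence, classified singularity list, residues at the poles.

Denominator factor (β + 3/8)^3: pole of order 3 at -3/8, modulus 3/8.
The radius of convergence is the smallest modulus among the singular points: 3/8.
At the order-3 pole -3/8 set g(β) = (β - (-3/8))^3*f(β) = 25*β/8 + 4/5.
Order-3 pole: residue = g''(a)/2; g''(-3/8) = 0, so the residue is 0.

Radius of convergence at 0: 3/8.
At -3/8: a pole of order 3; residue 0.


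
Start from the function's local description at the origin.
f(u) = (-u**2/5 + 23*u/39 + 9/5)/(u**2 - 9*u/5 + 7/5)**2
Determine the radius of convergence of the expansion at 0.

Denominator factor (u**2 - 9*u/5 + 7/5)^2: discriminant -59/25, complex-conjugate roots (9/10) + ((1/10)*sqrt(59))*i and (9/10) - ((1/10)*sqrt(59))*i; poles of order 2, moduli (1/5)*sqrt(35) and (1/5)*sqrt(35).
The radius of convergence is the smallest modulus among the singular points: (1/5)*sqrt(35).

The radius of convergence is (1/5)*sqrt(35).


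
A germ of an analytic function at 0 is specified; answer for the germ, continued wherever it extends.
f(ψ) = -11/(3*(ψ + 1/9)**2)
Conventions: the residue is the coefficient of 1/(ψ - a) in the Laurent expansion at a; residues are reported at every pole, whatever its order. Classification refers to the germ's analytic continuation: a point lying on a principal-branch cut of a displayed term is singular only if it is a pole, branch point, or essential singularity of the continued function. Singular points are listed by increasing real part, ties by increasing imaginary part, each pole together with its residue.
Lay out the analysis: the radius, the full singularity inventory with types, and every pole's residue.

Radius of convergence at 0: 1/9.
At -1/9: a pole of order 2; residue 0.

Denominator factor (ψ + 1/9)^2: pole of order 2 at -1/9, modulus 1/9.
The radius of convergence is the smallest modulus among the singular points: 1/9.
At the order-2 pole -1/9 set g(ψ) = (ψ - (-1/9))^2*f(ψ) = -11/3.
Order-2 pole: residue = g'(a); g'(-1/9) = 0, so the residue is 0.


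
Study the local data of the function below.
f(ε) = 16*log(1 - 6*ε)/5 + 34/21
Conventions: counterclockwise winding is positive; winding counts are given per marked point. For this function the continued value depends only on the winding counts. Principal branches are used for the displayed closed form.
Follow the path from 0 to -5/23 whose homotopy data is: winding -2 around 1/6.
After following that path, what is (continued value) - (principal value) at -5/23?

Continued minus principal equals -(64/5)*pi*i.

The rational part is single-valued and drops out of the difference; each branch term changes only by its own monodromy.
(16/5)*log(1 - ε/(1/6)): each positive loop around 1/6 adds 2*pi*i to the log, so winding -2 contributes (16/5)*(-2)*2*pi*i = -(64/5)*pi*i.
Summing the contributions at ε = -5/23 gives -(64/5)*pi*i.


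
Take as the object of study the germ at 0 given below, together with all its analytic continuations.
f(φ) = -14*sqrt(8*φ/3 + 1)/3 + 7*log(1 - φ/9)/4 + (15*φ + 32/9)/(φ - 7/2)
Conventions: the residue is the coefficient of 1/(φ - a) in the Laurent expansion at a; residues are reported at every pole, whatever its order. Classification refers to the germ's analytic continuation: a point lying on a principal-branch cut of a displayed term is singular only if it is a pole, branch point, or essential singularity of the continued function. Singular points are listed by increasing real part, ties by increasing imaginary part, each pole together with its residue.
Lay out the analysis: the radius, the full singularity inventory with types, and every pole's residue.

Radius of convergence at 0: 3/8.
At -3/8: an algebraic (square-root) branch point.
At 7/2: a pole of order 1; residue 1009/18.
At 9: a logarithmic branch point.

Denominator factor (φ - 7/2): pole of order 1 at 7/2, modulus 7/2.
Branch term (-14/3)*sqrt(1 - φ/(-3/8)): its argument vanishes at φ = -3/8, a square-root branch point, modulus 3/8.
Branch term (7/4)*log(1 - φ/(9)): its argument vanishes at φ = 9, a logarithmic branch point, modulus 9.
The radius of convergence is the smallest modulus among the singular points: 3/8.
The branch terms are analytic at 7/2 and contribute nothing to the residue; only the rational part matters.
At the order-1 pole 7/2 set g(φ) = (φ - (7/2))*(rational part) = 15*φ + 32/9.
Simple pole: residue = g(a) at a = 7/2, which is 1009/18.
List the singular points by increasing real part (a conjugate pair: the negative imaginary part first).


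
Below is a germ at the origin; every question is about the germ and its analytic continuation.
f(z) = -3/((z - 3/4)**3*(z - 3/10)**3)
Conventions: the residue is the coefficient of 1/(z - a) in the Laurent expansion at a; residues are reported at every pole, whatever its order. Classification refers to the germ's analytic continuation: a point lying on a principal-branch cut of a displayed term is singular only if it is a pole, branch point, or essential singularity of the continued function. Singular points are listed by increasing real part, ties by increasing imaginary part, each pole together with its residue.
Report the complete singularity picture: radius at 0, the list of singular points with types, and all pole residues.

Denominator factor (z - 3/10)^3: pole of order 3 at 3/10, modulus 3/10.
Denominator factor (z - 3/4)^3: pole of order 3 at 3/4, modulus 3/4.
The radius of convergence is the smallest modulus among the singular points: 3/10.
At the order-3 pole 3/10 set g(z) = (z - (3/10))^3*f(z) = -3/(z - 3/4)**3.
Order-3 pole: residue = g''(a)/2; g''(3/10) = 12800000/6561, so the residue is 6400000/6561.
At the order-3 pole 3/4 set g(z) = (z - (3/4))^3*f(z) = -3/(z - 3/10)**3.
Order-3 pole: residue = g''(a)/2; g''(3/4) = -12800000/6561, so the residue is -6400000/6561.
List the singular points by increasing real part (a conjugate pair: the negative imaginary part first).

Radius of convergence at 0: 3/10.
At 3/10: a pole of order 3; residue 6400000/6561.
At 3/4: a pole of order 3; residue -6400000/6561.


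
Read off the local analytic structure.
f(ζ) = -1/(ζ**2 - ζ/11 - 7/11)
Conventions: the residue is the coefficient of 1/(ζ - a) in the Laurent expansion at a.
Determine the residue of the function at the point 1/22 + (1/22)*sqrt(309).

The residue is -(11/309)*sqrt(309).

The factor ζ**2 - ζ/11 - 7/11 splits as (ζ - a)(ζ - a') with a = 1/22 + (1/22)*sqrt(309), a' = 1/22 - (1/22)*sqrt(309). At the order-1 pole a set g(ζ) = (ζ - a)*f(ζ) = [-1] / (ζ - a').
Simple pole: residue = g(a) at a = 1/22 + (1/22)*sqrt(309), which is -(11/309)*sqrt(309).


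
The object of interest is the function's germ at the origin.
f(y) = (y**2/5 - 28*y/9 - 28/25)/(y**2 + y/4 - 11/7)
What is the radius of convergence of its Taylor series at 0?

Denominator factor (y**2 + y/4 - 11/7): discriminant 711/112, real irrational roots -1/8 + (3/56)*sqrt(553) and -1/8 - (3/56)*sqrt(553); poles of order 1, moduli -1/8 + (3/56)*sqrt(553) and 1/8 + (3/56)*sqrt(553).
The radius of convergence is the smallest modulus among the singular points: -1/8 + (3/56)*sqrt(553).

The radius of convergence is -1/8 + (3/56)*sqrt(553).


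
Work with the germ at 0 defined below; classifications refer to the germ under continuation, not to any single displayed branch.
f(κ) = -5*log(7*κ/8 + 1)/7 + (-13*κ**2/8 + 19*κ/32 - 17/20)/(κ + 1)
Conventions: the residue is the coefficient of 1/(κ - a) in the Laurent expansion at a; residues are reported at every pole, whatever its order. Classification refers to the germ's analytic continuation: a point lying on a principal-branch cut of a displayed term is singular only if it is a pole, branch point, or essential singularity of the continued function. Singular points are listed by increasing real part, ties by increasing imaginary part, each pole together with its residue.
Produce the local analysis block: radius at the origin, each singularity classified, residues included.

Denominator factor (κ + 1): pole of order 1 at -1, modulus 1.
Branch term (-5/7)*log(1 - κ/(-8/7)): its argument vanishes at κ = -8/7, a logarithmic branch point, modulus 8/7.
The radius of convergence is the smallest modulus among the singular points: 1.
The branch term is analytic at -1 and contributes nothing to the residue; only the rational part matters.
At the order-1 pole -1 set g(κ) = (κ - (-1))*(rational part) = -13*κ**2/8 + 19*κ/32 - 17/20.
Simple pole: residue = g(a) at a = -1, which is -491/160.
List the singular points by increasing real part (a conjugate pair: the negative imaginary part first).

Radius of convergence at 0: 1.
At -8/7: a logarithmic branch point.
At -1: a pole of order 1; residue -491/160.


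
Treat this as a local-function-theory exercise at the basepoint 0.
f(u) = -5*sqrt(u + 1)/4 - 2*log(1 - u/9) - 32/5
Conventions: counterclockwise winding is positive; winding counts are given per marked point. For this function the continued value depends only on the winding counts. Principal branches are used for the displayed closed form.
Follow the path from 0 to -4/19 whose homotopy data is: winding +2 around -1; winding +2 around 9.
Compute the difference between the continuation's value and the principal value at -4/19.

Continued minus principal equals -(8)*pi*i.

The rational part is single-valued and drops out of the difference; each branch term changes only by its own monodromy.
(-2)*log(1 - u/(9)): each positive loop around 9 adds 2*pi*i to the log, so winding +2 contributes (-2)*(2)*2*pi*i = -(8)*pi*i.
(-5/4)*sqrt(1 - u/(-1)): winding +2 is even, the square root returns to the same sheet, contribution 0.
Summing the contributions at u = -4/19 gives -(8)*pi*i.


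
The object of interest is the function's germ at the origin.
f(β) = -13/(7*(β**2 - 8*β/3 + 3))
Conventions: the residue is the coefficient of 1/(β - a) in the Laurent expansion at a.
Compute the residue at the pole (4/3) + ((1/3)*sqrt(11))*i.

The factor β**2 - 8*β/3 + 3 splits as (β - a)(β - a') with a = (4/3) + ((1/3)*sqrt(11))*i, a' = (4/3) - ((1/3)*sqrt(11))*i. At the order-1 pole a set g(β) = (β - a)*f(β) = [-13/7] / (β - a').
Simple pole: residue = g(a) at a = (4/3) + ((1/3)*sqrt(11))*i, which is ((39/154)*sqrt(11))*i.

The residue is ((39/154)*sqrt(11))*i.


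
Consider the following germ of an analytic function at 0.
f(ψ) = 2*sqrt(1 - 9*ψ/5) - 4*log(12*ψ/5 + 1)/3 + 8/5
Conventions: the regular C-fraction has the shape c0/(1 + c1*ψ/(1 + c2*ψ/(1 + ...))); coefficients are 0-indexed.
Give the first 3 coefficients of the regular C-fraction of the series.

The regular C-fraction coefficients are [18/5, 25/18, -3523/4500].

Taylor coefficients (expand at 0): a_0 = 18/5, a_1 = -5, a_2 = 303/100.
c0 = a_0 = 18/5. Peel one level at a time: if S = 1 + c*ψ/S' with S'(0) = 1, then c is the ψ-coefficient of S and S' = c*ψ/(S - 1).
S_1 = c0/f = 1 + (25/18)*ψ + (3523/3240)*ψ^2 + ...; c1 = 25/18.
S_2 = c1*ψ/(S_1 - 1) = 1 + (-3523/4500)*ψ + ...; c2 = -3523/4500.


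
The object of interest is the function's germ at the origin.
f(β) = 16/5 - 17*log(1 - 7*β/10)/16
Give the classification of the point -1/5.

There is no denominator, hence no pole anywhere.
Branch term log(1 - β/(10/7)): argument at -1/5 is 57/50, nonzero, so -1/5 is not its branch point (a point on a principal cut is still regular for the continued germ).
So the germ continues analytically to -1/5.

The point is a regular point.


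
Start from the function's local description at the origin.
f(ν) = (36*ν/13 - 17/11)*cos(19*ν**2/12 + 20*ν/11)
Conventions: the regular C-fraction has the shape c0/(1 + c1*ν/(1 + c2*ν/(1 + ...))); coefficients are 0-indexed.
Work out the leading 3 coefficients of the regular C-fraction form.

The regular C-fraction coefficients are [-17/11, 396/221, -7185734/2647359].

Taylor coefficients (expand at 0): a_0 = -17/11, a_1 = 36/13, a_2 = 3400/1331.
c0 = a_0 = -17/11. Peel one level at a time: if S = 1 + c*ν/S' with S'(0) = 1, then c is the ν-coefficient of S and S' = c*ν/(S - 1).
S_1 = c0/f = 1 + (396/221)*ν + (28742936/5909761)*ν^2 + ...; c1 = 396/221.
S_2 = c1*ν/(S_1 - 1) = 1 + (-7185734/2647359)*ν + ...; c2 = -7185734/2647359.


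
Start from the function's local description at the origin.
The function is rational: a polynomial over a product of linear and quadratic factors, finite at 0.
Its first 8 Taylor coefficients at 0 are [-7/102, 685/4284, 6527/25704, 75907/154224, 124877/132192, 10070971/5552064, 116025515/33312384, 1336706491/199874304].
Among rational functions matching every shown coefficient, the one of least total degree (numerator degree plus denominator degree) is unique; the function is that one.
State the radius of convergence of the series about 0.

No rational of total degree below 4 reproduces all 8 coefficients; solving the [2/2] Pade equations on them gives f(σ) = (σ**2/6 - 12*σ/7 + 7/17)/(σ**2 + 11*σ - 6), whose expansion matches every shown term.
Denominator factor (σ**2 + 11*σ - 6): discriminant 145, real irrational roots -11/2 + (1/2)*sqrt(145) and -11/2 - (1/2)*sqrt(145); poles of order 1, moduli -11/2 + (1/2)*sqrt(145) and 11/2 + (1/2)*sqrt(145).
The radius of convergence is the smallest modulus among the singular points: -11/2 + (1/2)*sqrt(145).

The radius of convergence is -11/2 + (1/2)*sqrt(145).


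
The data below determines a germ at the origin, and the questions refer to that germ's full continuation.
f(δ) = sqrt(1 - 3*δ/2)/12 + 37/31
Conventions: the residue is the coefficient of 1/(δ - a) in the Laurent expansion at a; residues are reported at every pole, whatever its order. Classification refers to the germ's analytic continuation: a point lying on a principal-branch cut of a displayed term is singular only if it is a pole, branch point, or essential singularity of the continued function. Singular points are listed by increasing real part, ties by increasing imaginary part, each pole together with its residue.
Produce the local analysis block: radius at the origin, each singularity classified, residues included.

Branch term (1/12)*sqrt(1 - δ/(2/3)): its argument vanishes at δ = 2/3, a square-root branch point, modulus 2/3.
The radius of convergence is the smallest modulus among the singular points: 2/3.

Radius of convergence at 0: 2/3.
At 2/3: an algebraic (square-root) branch point.


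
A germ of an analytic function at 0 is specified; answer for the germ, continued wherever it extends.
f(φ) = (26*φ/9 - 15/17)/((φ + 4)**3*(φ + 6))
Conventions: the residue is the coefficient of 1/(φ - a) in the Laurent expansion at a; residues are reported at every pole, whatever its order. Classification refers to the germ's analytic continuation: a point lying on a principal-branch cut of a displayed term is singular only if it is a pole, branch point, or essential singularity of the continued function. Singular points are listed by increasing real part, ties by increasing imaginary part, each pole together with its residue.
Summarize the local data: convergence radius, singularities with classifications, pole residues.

Denominator factor (φ + 4)^3: pole of order 3 at -4, modulus 4.
Denominator factor (φ + 6): pole of order 1 at -6, modulus 6.
The radius of convergence is the smallest modulus among the singular points: 4.
At the order-1 pole -6 set g(φ) = (φ - (-6))*f(φ) = (26*φ/9 - 15/17)/(φ + 4)**3.
Simple pole: residue = g(a) at a = -6, which is 929/408.
At the order-3 pole -4 set g(φ) = (φ - (-4))^3*f(φ) = (26*φ/9 - 15/17)/(φ + 6).
Order-3 pole: residue = g''(a)/2; g''(-4) = -929/204, so the residue is -929/408.
List the singular points by increasing real part (a conjugate pair: the negative imaginary part first).

Radius of convergence at 0: 4.
At -6: a pole of order 1; residue 929/408.
At -4: a pole of order 3; residue -929/408.


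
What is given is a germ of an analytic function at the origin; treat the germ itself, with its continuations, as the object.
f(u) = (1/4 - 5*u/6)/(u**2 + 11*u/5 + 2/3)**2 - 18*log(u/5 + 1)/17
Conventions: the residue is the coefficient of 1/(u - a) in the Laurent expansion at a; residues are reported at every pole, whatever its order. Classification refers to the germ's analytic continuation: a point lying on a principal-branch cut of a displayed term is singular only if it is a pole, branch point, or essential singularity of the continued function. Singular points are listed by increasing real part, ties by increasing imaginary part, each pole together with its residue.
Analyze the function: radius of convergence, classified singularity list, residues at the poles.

Radius of convergence at 0: 11/10 - (1/30)*sqrt(489).
At -5: a logarithmic branch point.
At -11/10 - (1/30)*sqrt(489): a pole of order 2; residue (875/26569)*sqrt(489).
At -11/10 + (1/30)*sqrt(489): a pole of order 2; residue -(875/26569)*sqrt(489).

Denominator factor (u**2 + 11*u/5 + 2/3)^2: discriminant 163/75, real irrational roots -11/10 + (1/30)*sqrt(489) and -11/10 - (1/30)*sqrt(489); poles of order 2, moduli 11/10 - (1/30)*sqrt(489) and 11/10 + (1/30)*sqrt(489).
Branch term (-18/17)*log(1 - u/(-5)): its argument vanishes at u = -5, a logarithmic branch point, modulus 5.
The radius of convergence is the smallest modulus among the singular points: 11/10 - (1/30)*sqrt(489).
The branch term is analytic at -11/10 - (1/30)*sqrt(489) and contributes nothing to the residue; only the rational part matters.
The factor u**2 + 11*u/5 + 2/3 splits as (u - a)(u - a') with a = -11/10 - (1/30)*sqrt(489), a' = -11/10 + (1/30)*sqrt(489). At the order-2 pole a set g(u) = (u - a)^2*(rational part) = [1/4 - 5*u/6] / (u - a')^2.
Order-2 pole: residue = g'(a); g'(-11/10 - (1/30)*sqrt(489)) = (875/26569)*sqrt(489), so the residue is (875/26569)*sqrt(489).
The branch term is analytic at -11/10 + (1/30)*sqrt(489) and contributes nothing to the residue; only the rational part matters.
The factor u**2 + 11*u/5 + 2/3 splits as (u - a)(u - a') with a = -11/10 + (1/30)*sqrt(489), a' = -11/10 - (1/30)*sqrt(489). At the order-2 pole a set g(u) = (u - a)^2*(rational part) = [1/4 - 5*u/6] / (u - a')^2.
Order-2 pole: residue = g'(a); g'(-11/10 + (1/30)*sqrt(489)) = -(875/26569)*sqrt(489), so the residue is -(875/26569)*sqrt(489).
List the singular points by increasing real part (a conjugate pair: the negative imaginary part first).


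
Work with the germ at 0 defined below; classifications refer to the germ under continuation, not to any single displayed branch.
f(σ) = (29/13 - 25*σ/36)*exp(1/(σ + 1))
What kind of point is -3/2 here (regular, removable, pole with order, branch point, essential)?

The point is a regular point.

There is no denominator, hence no pole anywhere.
The essential point of exp(1/(σ - (-1))) is -1, not -3/2.
So the germ continues analytically to -3/2.


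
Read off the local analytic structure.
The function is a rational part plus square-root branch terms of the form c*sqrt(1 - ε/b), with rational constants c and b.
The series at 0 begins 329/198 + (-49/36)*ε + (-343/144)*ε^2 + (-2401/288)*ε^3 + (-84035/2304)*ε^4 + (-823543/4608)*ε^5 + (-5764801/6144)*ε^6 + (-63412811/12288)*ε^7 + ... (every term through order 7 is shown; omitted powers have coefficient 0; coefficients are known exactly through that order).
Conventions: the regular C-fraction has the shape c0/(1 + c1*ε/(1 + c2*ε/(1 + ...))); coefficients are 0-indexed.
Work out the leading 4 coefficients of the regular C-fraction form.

Taylor coefficients (read off): a_0 = 329/198, a_1 = -49/36, a_2 = -343/144, a_3 = -2401/288.
c0 = a_0 = 329/198. Peel one level at a time: if S = 1 + c*ε/S' with S'(0) = 1, then c is the ε-coefficient of S and S' = c*ε/(S - 1).
S_1 = c0/f = 1 + (77/94)*ε + (37191/17672)*ε^2 + ...; c1 = 77/94.
S_2 = c1*ε/(S_1 - 1) = 1 + (-483/188)*ε + (-49/16)*ε^2 + ...; c2 = -483/188.
S_3 = c2*ε/(S_2 - 1) = 1 + (-329/276)*ε + ...; c3 = -329/276.

The regular C-fraction coefficients are [329/198, 77/94, -483/188, -329/276].
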